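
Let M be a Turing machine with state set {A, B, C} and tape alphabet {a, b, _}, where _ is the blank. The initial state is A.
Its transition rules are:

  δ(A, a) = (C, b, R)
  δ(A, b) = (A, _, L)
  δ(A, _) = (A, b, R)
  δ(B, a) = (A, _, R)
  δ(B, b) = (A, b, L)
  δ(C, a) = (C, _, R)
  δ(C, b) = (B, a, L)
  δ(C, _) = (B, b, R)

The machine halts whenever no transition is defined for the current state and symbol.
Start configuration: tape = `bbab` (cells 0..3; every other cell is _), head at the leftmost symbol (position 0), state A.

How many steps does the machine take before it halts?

37

A | ____[b]bab__   read b → write _, move L, go to A
A | ___[_]_bab__   read _ → write b, move R, go to A
A | ___b[_]bab__   read _ → write b, move R, go to A
A | ___bb[b]ab__   read b → write _, move L, go to A
A | ___b[b]_ab__   read b → write _, move L, go to A
A | ___[b]__ab__   read b → write _, move L, go to A
A | __[_]___ab__   read _ → write b, move R, go to A
A | __b[_]__ab__   read _ → write b, move R, go to A
A | __bb[_]_ab__   read _ → write b, move R, go to A
A | __bbb[_]ab__   read _ → write b, move R, go to A
A | __bbbb[a]b__   read a → write b, move R, go to C
C | __bbbbb[b]__   read b → write a, move L, go to B
B | __bbbb[b]a__   read b → write b, move L, go to A
A | __bbb[b]ba__   read b → write _, move L, go to A
A | __bb[b]_ba__   read b → write _, move L, go to A
A | __b[b]__ba__   read b → write _, move L, go to A
A | __[b]___ba__   read b → write _, move L, go to A
A | _[_]____ba__   read _ → write b, move R, go to A
A | _b[_]___ba__   read _ → write b, move R, go to A
A | _bb[_]__ba__   read _ → write b, move R, go to A
A | _bbb[_]_ba__   read _ → write b, move R, go to A
A | _bbbb[_]ba__   read _ → write b, move R, go to A
A | _bbbbb[b]a__   read b → write _, move L, go to A
A | _bbbb[b]_a__   read b → write _, move L, go to A
A | _bbb[b]__a__   read b → write _, move L, go to A
A | _bb[b]___a__   read b → write _, move L, go to A
A | _b[b]____a__   read b → write _, move L, go to A
A | _[b]_____a__   read b → write _, move L, go to A
A | [_]______a__   read _ → write b, move R, go to A
A | b[_]_____a__   read _ → write b, move R, go to A
A | bb[_]____a__   read _ → write b, move R, go to A
A | bbb[_]___a__   read _ → write b, move R, go to A
A | bbbb[_]__a__   read _ → write b, move R, go to A
A | bbbbb[_]_a__   read _ → write b, move R, go to A
A | bbbbbb[_]a__   read _ → write b, move R, go to A
A | bbbbbbb[a]__   read a → write b, move R, go to C
C | bbbbbbbb[_]_   read _ → write b, move R, go to B
B | bbbbbbbbb[_]
M halts after 37 transitions.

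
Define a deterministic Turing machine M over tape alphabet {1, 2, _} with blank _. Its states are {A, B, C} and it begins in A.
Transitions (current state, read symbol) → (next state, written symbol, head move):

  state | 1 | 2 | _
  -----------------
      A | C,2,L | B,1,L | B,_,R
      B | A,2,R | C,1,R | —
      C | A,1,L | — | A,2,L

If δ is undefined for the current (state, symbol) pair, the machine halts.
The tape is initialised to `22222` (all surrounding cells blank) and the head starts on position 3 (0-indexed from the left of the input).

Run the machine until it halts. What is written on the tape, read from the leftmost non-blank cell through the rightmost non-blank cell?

state=A head=3 tape=222[2]2   (A,2)→(B,1,L)
state=B head=2 tape=22[2]12   (B,2)→(C,1,R)
state=C head=3 tape=221[1]2   (C,1)→(A,1,L)
state=A head=2 tape=22[1]12   (A,1)→(C,2,L)
state=C head=1 tape=2[2]212
The non-blank tape span at halt is 22212.

22212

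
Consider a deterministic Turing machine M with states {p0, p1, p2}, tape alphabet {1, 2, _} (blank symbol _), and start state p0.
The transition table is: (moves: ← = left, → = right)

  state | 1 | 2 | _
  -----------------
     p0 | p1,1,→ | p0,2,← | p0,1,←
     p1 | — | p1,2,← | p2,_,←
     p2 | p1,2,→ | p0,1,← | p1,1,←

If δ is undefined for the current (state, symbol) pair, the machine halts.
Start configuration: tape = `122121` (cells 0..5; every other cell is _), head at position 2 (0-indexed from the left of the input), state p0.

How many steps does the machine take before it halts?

4

state=p0 head=2 tape=12[2]121   (p0,2)→(p0,2,←)
state=p0 head=1 tape=1[2]2121   (p0,2)→(p0,2,←)
state=p0 head=0 tape=[1]22121   (p0,1)→(p1,1,→)
state=p1 head=1 tape=1[2]2121   (p1,2)→(p1,2,←)
state=p1 head=0 tape=[1]22121
M halts after 4 transitions.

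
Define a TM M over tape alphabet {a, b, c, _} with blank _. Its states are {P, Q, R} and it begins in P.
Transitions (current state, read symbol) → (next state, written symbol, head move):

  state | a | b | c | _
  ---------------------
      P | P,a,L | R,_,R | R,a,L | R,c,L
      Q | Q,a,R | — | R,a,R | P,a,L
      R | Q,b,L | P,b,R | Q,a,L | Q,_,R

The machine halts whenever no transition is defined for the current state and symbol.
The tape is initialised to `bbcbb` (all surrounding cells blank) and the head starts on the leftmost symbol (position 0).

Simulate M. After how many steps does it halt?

13

state=P head=0 tape=_[b]bcbb   (P,b)→(R,_,R)
state=R head=1 tape=__[b]cbb   (R,b)→(P,b,R)
state=P head=2 tape=__b[c]bb   (P,c)→(R,a,L)
state=R head=1 tape=__[b]abb   (R,b)→(P,b,R)
state=P head=2 tape=__b[a]bb   (P,a)→(P,a,L)
state=P head=1 tape=__[b]abb   (P,b)→(R,_,R)
state=R head=2 tape=___[a]bb   (R,a)→(Q,b,L)
state=Q head=1 tape=__[_]bbb   (Q,_)→(P,a,L)
state=P head=0 tape=_[_]abbb   (P,_)→(R,c,L)
state=R head=-1 tape=[_]cabbb   (R,_)→(Q,_,R)
state=Q head=0 tape=_[c]abbb   (Q,c)→(R,a,R)
state=R head=1 tape=_a[a]bbb   (R,a)→(Q,b,L)
state=Q head=0 tape=_[a]bbbb   (Q,a)→(Q,a,R)
state=Q head=1 tape=_a[b]bbb
M halts after 13 transitions.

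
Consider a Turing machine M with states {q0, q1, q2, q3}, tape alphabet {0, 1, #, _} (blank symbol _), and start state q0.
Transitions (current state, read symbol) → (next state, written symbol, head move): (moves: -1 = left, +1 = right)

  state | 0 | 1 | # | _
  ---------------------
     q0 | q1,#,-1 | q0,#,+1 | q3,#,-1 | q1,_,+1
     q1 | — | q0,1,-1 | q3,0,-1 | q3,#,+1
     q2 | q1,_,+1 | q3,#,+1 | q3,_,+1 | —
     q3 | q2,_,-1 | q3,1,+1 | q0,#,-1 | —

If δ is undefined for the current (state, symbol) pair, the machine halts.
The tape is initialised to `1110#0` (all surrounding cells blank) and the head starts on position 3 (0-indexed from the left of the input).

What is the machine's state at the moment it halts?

q3

state=q0 head=3 tape=_111[0]#0   (q0,0)→(q1,#,-1)
state=q1 head=2 tape=_11[1]##0   (q1,1)→(q0,1,-1)
state=q0 head=1 tape=_1[1]1##0   (q0,1)→(q0,#,+1)
state=q0 head=2 tape=_1#[1]##0   (q0,1)→(q0,#,+1)
state=q0 head=3 tape=_1##[#]#0   (q0,#)→(q3,#,-1)
state=q3 head=2 tape=_1#[#]##0   (q3,#)→(q0,#,-1)
state=q0 head=1 tape=_1[#]###0   (q0,#)→(q3,#,-1)
state=q3 head=0 tape=_[1]####0   (q3,1)→(q3,1,+1)
state=q3 head=1 tape=_1[#]###0   (q3,#)→(q0,#,-1)
state=q0 head=0 tape=_[1]####0   (q0,1)→(q0,#,+1)
state=q0 head=1 tape=_#[#]###0   (q0,#)→(q3,#,-1)
state=q3 head=0 tape=_[#]####0   (q3,#)→(q0,#,-1)
state=q0 head=-1 tape=[_]#####0   (q0,_)→(q1,_,+1)
state=q1 head=0 tape=_[#]####0   (q1,#)→(q3,0,-1)
state=q3 head=-1 tape=[_]0####0
No transition is defined for (q3, _); M halts in state q3.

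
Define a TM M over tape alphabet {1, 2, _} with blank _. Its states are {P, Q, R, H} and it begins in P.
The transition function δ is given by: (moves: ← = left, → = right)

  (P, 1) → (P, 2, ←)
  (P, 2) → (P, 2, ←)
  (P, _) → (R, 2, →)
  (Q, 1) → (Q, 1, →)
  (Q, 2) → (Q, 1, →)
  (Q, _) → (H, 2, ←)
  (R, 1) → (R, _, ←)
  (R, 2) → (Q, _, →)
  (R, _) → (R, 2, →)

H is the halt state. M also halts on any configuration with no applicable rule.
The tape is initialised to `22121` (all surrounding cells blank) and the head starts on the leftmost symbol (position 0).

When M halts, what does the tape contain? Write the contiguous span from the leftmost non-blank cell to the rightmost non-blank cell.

2_11112

P | _[2]2121_   read 2 → write 2, move ←, go to P
P | [_]22121_   read _ → write 2, move →, go to R
R | 2[2]2121_   read 2 → write _, move →, go to Q
Q | 2_[2]121_   read 2 → write 1, move →, go to Q
Q | 2_1[1]21_   read 1 → write 1, move →, go to Q
Q | 2_11[2]1_   read 2 → write 1, move →, go to Q
Q | 2_111[1]_   read 1 → write 1, move →, go to Q
Q | 2_1111[_]   read _ → write 2, move ←, go to H
H | 2_111[1]2
The non-blank tape span at halt is 2_11112.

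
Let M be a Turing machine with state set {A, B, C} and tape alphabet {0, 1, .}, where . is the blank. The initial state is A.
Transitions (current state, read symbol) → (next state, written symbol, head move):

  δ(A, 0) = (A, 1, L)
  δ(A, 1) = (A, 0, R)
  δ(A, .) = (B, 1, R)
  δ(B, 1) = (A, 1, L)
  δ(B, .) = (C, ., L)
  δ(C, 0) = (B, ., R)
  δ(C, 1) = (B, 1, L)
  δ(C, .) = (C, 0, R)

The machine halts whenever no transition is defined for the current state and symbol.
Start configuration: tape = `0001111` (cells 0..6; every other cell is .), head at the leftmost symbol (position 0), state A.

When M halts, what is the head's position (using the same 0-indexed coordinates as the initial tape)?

A | ...[0]001111..   read 0 → write 1, move L, go to A
A | ..[.]1001111..   read . → write 1, move R, go to B
B | ..1[1]001111..   read 1 → write 1, move L, go to A
A | ..[1]1001111..   read 1 → write 0, move R, go to A
A | ..0[1]001111..   read 1 → write 0, move R, go to A
A | ..00[0]01111..   read 0 → write 1, move L, go to A
A | ..0[0]101111..   read 0 → write 1, move L, go to A
A | ..[0]1101111..   read 0 → write 1, move L, go to A
A | .[.]11101111..   read . → write 1, move R, go to B
B | .1[1]1101111..   read 1 → write 1, move L, go to A
A | .[1]11101111..   read 1 → write 0, move R, go to A
A | .0[1]1101111..   read 1 → write 0, move R, go to A
A | .00[1]101111..   read 1 → write 0, move R, go to A
A | .000[1]01111..   read 1 → write 0, move R, go to A
A | .0000[0]1111..   read 0 → write 1, move L, go to A
A | .000[0]11111..   read 0 → write 1, move L, go to A
A | .00[0]111111..   read 0 → write 1, move L, go to A
A | .0[0]1111111..   read 0 → write 1, move L, go to A
A | .[0]11111111..   read 0 → write 1, move L, go to A
A | [.]111111111..   read . → write 1, move R, go to B
B | 1[1]11111111..   read 1 → write 1, move L, go to A
A | [1]111111111..   read 1 → write 0, move R, go to A
A | 0[1]11111111..   read 1 → write 0, move R, go to A
A | 00[1]1111111..   read 1 → write 0, move R, go to A
A | 000[1]111111..   read 1 → write 0, move R, go to A
A | 0000[1]11111..   read 1 → write 0, move R, go to A
A | 00000[1]1111..   read 1 → write 0, move R, go to A
A | 000000[1]111..   read 1 → write 0, move R, go to A
A | 0000000[1]11..   read 1 → write 0, move R, go to A
A | 00000000[1]1..   read 1 → write 0, move R, go to A
A | 000000000[1]..   read 1 → write 0, move R, go to A
A | 0000000000[.].   read . → write 1, move R, go to B
B | 00000000001[.]   read . → write ., move L, go to C
C | 0000000000[1].   read 1 → write 1, move L, go to B
B | 000000000[0]1.
At halt the head is at cell 6.

6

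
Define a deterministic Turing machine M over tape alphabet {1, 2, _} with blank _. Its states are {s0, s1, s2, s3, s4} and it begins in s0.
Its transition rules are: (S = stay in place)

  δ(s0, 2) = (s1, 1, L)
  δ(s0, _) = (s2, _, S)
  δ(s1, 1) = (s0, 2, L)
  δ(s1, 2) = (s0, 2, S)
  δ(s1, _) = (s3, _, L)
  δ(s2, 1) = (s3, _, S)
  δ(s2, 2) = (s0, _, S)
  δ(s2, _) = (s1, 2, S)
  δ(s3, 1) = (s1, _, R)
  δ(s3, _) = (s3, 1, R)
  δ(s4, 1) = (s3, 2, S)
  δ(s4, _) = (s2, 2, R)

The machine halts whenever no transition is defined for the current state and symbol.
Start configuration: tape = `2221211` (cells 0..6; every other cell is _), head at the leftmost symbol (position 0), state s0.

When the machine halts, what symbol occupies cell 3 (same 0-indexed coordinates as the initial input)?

2

state=s0 head=0 tape=__[2]221211   (s0,2)→(s1,1,L)
state=s1 head=-1 tape=_[_]1221211   (s1,_)→(s3,_,L)
state=s3 head=-2 tape=[_]_1221211   (s3,_)→(s3,1,R)
state=s3 head=-1 tape=1[_]1221211   (s3,_)→(s3,1,R)
state=s3 head=0 tape=11[1]221211   (s3,1)→(s1,_,R)
state=s1 head=1 tape=11_[2]21211   (s1,2)→(s0,2,S)
state=s0 head=1 tape=11_[2]21211   (s0,2)→(s1,1,L)
state=s1 head=0 tape=11[_]121211   (s1,_)→(s3,_,L)
state=s3 head=-1 tape=1[1]_121211   (s3,1)→(s1,_,R)
state=s1 head=0 tape=1_[_]121211   (s1,_)→(s3,_,L)
state=s3 head=-1 tape=1[_]_121211   (s3,_)→(s3,1,R)
state=s3 head=0 tape=11[_]121211   (s3,_)→(s3,1,R)
state=s3 head=1 tape=111[1]21211   (s3,1)→(s1,_,R)
state=s1 head=2 tape=111_[2]1211   (s1,2)→(s0,2,S)
state=s0 head=2 tape=111_[2]1211   (s0,2)→(s1,1,L)
state=s1 head=1 tape=111[_]11211   (s1,_)→(s3,_,L)
state=s3 head=0 tape=11[1]_11211   (s3,1)→(s1,_,R)
state=s1 head=1 tape=11_[_]11211   (s1,_)→(s3,_,L)
state=s3 head=0 tape=11[_]_11211   (s3,_)→(s3,1,R)
state=s3 head=1 tape=111[_]11211   (s3,_)→(s3,1,R)
state=s3 head=2 tape=1111[1]1211   (s3,1)→(s1,_,R)
state=s1 head=3 tape=1111_[1]211   (s1,1)→(s0,2,L)
state=s0 head=2 tape=1111[_]2211   (s0,_)→(s2,_,S)
state=s2 head=2 tape=1111[_]2211   (s2,_)→(s1,2,S)
state=s1 head=2 tape=1111[2]2211   (s1,2)→(s0,2,S)
state=s0 head=2 tape=1111[2]2211   (s0,2)→(s1,1,L)
state=s1 head=1 tape=111[1]12211   (s1,1)→(s0,2,L)
state=s0 head=0 tape=11[1]212211
Cell 3 holds 2 when M halts.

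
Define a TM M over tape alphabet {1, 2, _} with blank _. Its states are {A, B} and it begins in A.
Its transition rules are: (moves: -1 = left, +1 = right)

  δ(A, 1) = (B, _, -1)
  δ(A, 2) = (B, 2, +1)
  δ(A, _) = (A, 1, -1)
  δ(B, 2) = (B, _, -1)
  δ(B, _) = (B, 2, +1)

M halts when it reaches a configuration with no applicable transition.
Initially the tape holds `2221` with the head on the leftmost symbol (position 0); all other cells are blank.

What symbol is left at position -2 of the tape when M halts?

2

state=A head=0 tape=__[2]221   (A,2)→(B,2,+1)
state=B head=1 tape=__2[2]21   (B,2)→(B,_,-1)
state=B head=0 tape=__[2]_21   (B,2)→(B,_,-1)
state=B head=-1 tape=_[_]__21   (B,_)→(B,2,+1)
state=B head=0 tape=_2[_]_21   (B,_)→(B,2,+1)
state=B head=1 tape=_22[_]21   (B,_)→(B,2,+1)
state=B head=2 tape=_222[2]1   (B,2)→(B,_,-1)
state=B head=1 tape=_22[2]_1   (B,2)→(B,_,-1)
state=B head=0 tape=_2[2]__1   (B,2)→(B,_,-1)
state=B head=-1 tape=_[2]___1   (B,2)→(B,_,-1)
state=B head=-2 tape=[_]____1   (B,_)→(B,2,+1)
state=B head=-1 tape=2[_]___1   (B,_)→(B,2,+1)
state=B head=0 tape=22[_]__1   (B,_)→(B,2,+1)
state=B head=1 tape=222[_]_1   (B,_)→(B,2,+1)
state=B head=2 tape=2222[_]1   (B,_)→(B,2,+1)
state=B head=3 tape=22222[1]
Cell -2 holds 2 when M halts.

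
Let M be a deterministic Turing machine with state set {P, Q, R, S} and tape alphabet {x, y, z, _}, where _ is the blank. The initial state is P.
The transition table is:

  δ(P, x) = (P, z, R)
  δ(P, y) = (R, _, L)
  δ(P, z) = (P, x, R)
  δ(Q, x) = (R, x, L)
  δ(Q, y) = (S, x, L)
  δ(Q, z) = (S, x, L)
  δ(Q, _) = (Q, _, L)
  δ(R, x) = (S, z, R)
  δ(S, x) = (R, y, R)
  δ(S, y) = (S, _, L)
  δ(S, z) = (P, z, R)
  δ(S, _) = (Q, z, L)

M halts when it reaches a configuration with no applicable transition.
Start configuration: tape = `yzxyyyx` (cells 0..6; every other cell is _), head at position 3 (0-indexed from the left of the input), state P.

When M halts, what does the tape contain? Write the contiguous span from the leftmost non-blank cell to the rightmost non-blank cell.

state=P head=3 tape=yzx[y]yyx_   (P,y)→(R,_,L)
state=R head=2 tape=yz[x]_yyx_   (R,x)→(S,z,R)
state=S head=3 tape=yzz[_]yyx_   (S,_)→(Q,z,L)
state=Q head=2 tape=yz[z]zyyx_   (Q,z)→(S,x,L)
state=S head=1 tape=y[z]xzyyx_   (S,z)→(P,z,R)
state=P head=2 tape=yz[x]zyyx_   (P,x)→(P,z,R)
state=P head=3 tape=yzz[z]yyx_   (P,z)→(P,x,R)
state=P head=4 tape=yzzx[y]yx_   (P,y)→(R,_,L)
state=R head=3 tape=yzz[x]_yx_   (R,x)→(S,z,R)
state=S head=4 tape=yzzz[_]yx_   (S,_)→(Q,z,L)
state=Q head=3 tape=yzz[z]zyx_   (Q,z)→(S,x,L)
state=S head=2 tape=yz[z]xzyx_   (S,z)→(P,z,R)
state=P head=3 tape=yzz[x]zyx_   (P,x)→(P,z,R)
state=P head=4 tape=yzzz[z]yx_   (P,z)→(P,x,R)
state=P head=5 tape=yzzzx[y]x_   (P,y)→(R,_,L)
state=R head=4 tape=yzzz[x]_x_   (R,x)→(S,z,R)
state=S head=5 tape=yzzzz[_]x_   (S,_)→(Q,z,L)
state=Q head=4 tape=yzzz[z]zx_   (Q,z)→(S,x,L)
state=S head=3 tape=yzz[z]xzx_   (S,z)→(P,z,R)
state=P head=4 tape=yzzz[x]zx_   (P,x)→(P,z,R)
state=P head=5 tape=yzzzz[z]x_   (P,z)→(P,x,R)
state=P head=6 tape=yzzzzx[x]_   (P,x)→(P,z,R)
state=P head=7 tape=yzzzzxz[_]
The non-blank tape span at halt is yzzzzxz.

yzzzzxz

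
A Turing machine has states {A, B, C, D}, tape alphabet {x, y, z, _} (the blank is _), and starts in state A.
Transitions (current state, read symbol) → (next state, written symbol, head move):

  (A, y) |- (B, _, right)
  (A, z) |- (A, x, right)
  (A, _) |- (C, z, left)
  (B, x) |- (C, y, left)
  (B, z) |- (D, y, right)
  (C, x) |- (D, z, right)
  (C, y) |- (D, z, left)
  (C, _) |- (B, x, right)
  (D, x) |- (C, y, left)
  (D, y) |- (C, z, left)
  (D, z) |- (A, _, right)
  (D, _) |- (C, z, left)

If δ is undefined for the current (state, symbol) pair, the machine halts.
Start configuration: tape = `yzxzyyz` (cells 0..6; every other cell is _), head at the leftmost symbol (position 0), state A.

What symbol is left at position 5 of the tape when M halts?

A | _[y]zxzyyz____   read y → write _, move right, go to B
B | __[z]xzyyz____   read z → write y, move right, go to D
D | __y[x]zyyz____   read x → write y, move left, go to C
C | __[y]yzyyz____   read y → write z, move left, go to D
D | _[_]zyzyyz____   read _ → write z, move left, go to C
C | [_]zzyzyyz____   read _ → write x, move right, go to B
B | x[z]zyzyyz____   read z → write y, move right, go to D
D | xy[z]yzyyz____   read z → write _, move right, go to A
A | xy_[y]zyyz____   read y → write _, move right, go to B
B | xy__[z]yyz____   read z → write y, move right, go to D
D | xy__y[y]yz____   read y → write z, move left, go to C
C | xy__[y]zyz____   read y → write z, move left, go to D
D | xy_[_]zzyz____   read _ → write z, move left, go to C
C | xy[_]zzzyz____   read _ → write x, move right, go to B
B | xyx[z]zzyz____   read z → write y, move right, go to D
D | xyxy[z]zyz____   read z → write _, move right, go to A
A | xyxy_[z]yz____   read z → write x, move right, go to A
A | xyxy_x[y]z____   read y → write _, move right, go to B
B | xyxy_x_[z]____   read z → write y, move right, go to D
D | xyxy_x_y[_]___   read _ → write z, move left, go to C
C | xyxy_x_[y]z___   read y → write z, move left, go to D
D | xyxy_x[_]zz___   read _ → write z, move left, go to C
C | xyxy_[x]zzz___   read x → write z, move right, go to D
D | xyxy_z[z]zz___   read z → write _, move right, go to A
A | xyxy_z_[z]z___   read z → write x, move right, go to A
A | xyxy_z_x[z]___   read z → write x, move right, go to A
A | xyxy_z_xx[_]__   read _ → write z, move left, go to C
C | xyxy_z_x[x]z__   read x → write z, move right, go to D
D | xyxy_z_xz[z]__   read z → write _, move right, go to A
A | xyxy_z_xz_[_]_   read _ → write z, move left, go to C
C | xyxy_z_xz[_]z_   read _ → write x, move right, go to B
B | xyxy_z_xzx[z]_   read z → write y, move right, go to D
D | xyxy_z_xzxy[_]   read _ → write z, move left, go to C
C | xyxy_z_xzx[y]z   read y → write z, move left, go to D
D | xyxy_z_xz[x]zz   read x → write y, move left, go to C
C | xyxy_z_x[z]yzz
Cell 5 holds _ when M halts.

_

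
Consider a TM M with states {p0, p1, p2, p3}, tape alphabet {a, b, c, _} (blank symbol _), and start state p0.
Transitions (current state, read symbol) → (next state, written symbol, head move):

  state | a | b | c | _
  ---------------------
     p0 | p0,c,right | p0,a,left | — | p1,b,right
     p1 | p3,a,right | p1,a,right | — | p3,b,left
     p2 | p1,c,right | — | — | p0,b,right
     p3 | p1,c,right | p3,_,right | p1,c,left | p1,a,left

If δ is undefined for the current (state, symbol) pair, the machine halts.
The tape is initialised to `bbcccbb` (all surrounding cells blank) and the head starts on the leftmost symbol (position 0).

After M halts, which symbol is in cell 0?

p0 | _[b]bcccbb   read b → write a, move left, go to p0
p0 | [_]abcccbb   read _ → write b, move right, go to p1
p1 | b[a]bcccbb   read a → write a, move right, go to p3
p3 | ba[b]cccbb   read b → write _, move right, go to p3
p3 | ba_[c]ccbb   read c → write c, move left, go to p1
p1 | ba[_]cccbb   read _ → write b, move left, go to p3
p3 | b[a]bcccbb   read a → write c, move right, go to p1
p1 | bc[b]cccbb   read b → write a, move right, go to p1
p1 | bca[c]ccbb
Cell 0 holds c when M halts.

c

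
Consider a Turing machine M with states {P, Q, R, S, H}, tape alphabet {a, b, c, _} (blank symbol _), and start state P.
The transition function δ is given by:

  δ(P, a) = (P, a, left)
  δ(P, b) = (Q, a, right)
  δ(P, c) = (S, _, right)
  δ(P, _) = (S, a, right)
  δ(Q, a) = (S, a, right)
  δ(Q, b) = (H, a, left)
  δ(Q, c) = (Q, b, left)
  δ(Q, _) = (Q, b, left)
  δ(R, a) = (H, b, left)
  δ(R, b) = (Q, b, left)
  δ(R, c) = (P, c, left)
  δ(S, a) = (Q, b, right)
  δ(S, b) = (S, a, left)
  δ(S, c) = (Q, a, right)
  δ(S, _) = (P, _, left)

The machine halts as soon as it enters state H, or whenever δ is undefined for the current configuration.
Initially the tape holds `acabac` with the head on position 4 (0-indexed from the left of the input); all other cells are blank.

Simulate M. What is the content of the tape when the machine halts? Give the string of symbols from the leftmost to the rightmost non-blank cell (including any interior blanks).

a_babaab

P | acab[a]c__   read a → write a, move left, go to P
P | aca[b]ac__   read b → write a, move right, go to Q
Q | acaa[a]c__   read a → write a, move right, go to S
S | acaaa[c]__   read c → write a, move right, go to Q
Q | acaaaa[_]_   read _ → write b, move left, go to Q
Q | acaaa[a]b_   read a → write a, move right, go to S
S | acaaaa[b]_   read b → write a, move left, go to S
S | acaaa[a]a_   read a → write b, move right, go to Q
Q | acaaab[a]_   read a → write a, move right, go to S
S | acaaaba[_]   read _ → write _, move left, go to P
P | acaaab[a]_   read a → write a, move left, go to P
P | acaaa[b]a_   read b → write a, move right, go to Q
Q | acaaaa[a]_   read a → write a, move right, go to S
S | acaaaaa[_]   read _ → write _, move left, go to P
P | acaaaa[a]_   read a → write a, move left, go to P
P | acaaa[a]a_   read a → write a, move left, go to P
P | acaa[a]aa_   read a → write a, move left, go to P
P | aca[a]aaa_   read a → write a, move left, go to P
P | ac[a]aaaa_   read a → write a, move left, go to P
P | a[c]aaaaa_   read c → write _, move right, go to S
S | a_[a]aaaa_   read a → write b, move right, go to Q
Q | a_b[a]aaa_   read a → write a, move right, go to S
S | a_ba[a]aa_   read a → write b, move right, go to Q
Q | a_bab[a]a_   read a → write a, move right, go to S
S | a_baba[a]_   read a → write b, move right, go to Q
Q | a_babab[_]   read _ → write b, move left, go to Q
Q | a_baba[b]b   read b → write a, move left, go to H
H | a_bab[a]ab
The non-blank tape span at halt is a_babaab.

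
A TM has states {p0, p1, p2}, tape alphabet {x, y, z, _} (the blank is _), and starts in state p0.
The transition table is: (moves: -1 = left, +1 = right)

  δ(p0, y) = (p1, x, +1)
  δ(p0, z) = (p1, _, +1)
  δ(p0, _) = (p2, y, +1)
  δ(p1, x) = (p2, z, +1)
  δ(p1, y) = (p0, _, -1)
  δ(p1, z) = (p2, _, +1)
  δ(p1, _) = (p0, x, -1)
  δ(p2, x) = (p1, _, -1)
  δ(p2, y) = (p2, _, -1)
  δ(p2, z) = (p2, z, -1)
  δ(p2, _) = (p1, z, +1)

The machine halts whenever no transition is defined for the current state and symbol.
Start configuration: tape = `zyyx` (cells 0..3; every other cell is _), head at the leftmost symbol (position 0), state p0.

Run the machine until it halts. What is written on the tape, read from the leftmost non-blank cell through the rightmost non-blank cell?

p0 | [z]yyx   read z → write _, move +1, go to p1
p1 | _[y]yx   read y → write _, move -1, go to p0
p0 | [_]_yx   read _ → write y, move +1, go to p2
p2 | y[_]yx   read _ → write z, move +1, go to p1
p1 | yz[y]x   read y → write _, move -1, go to p0
p0 | y[z]_x   read z → write _, move +1, go to p1
p1 | y_[_]x   read _ → write x, move -1, go to p0
p0 | y[_]xx   read _ → write y, move +1, go to p2
p2 | yy[x]x   read x → write _, move -1, go to p1
p1 | y[y]_x   read y → write _, move -1, go to p0
p0 | [y]__x   read y → write x, move +1, go to p1
p1 | x[_]_x   read _ → write x, move -1, go to p0
p0 | [x]x_x
The non-blank tape span at halt is xx_x.

xx_x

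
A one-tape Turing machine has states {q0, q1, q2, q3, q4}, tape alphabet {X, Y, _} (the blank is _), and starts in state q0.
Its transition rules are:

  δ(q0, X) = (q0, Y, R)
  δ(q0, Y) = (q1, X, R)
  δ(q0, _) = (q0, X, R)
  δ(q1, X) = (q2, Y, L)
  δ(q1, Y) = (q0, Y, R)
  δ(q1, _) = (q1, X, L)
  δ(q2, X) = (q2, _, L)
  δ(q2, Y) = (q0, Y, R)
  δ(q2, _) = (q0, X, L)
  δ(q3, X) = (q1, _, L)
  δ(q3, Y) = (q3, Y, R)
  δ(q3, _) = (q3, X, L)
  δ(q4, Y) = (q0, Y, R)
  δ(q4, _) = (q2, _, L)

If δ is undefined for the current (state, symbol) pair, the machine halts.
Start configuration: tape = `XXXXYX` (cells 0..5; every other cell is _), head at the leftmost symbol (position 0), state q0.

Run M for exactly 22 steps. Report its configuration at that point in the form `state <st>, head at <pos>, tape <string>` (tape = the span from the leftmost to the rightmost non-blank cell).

state q0, head at 6, tape YYYYXXY

q0 | [X]XXXYX_   read X → write Y, move R, go to q0
q0 | Y[X]XXYX_   read X → write Y, move R, go to q0
q0 | YY[X]XYX_   read X → write Y, move R, go to q0
q0 | YYY[X]YX_   read X → write Y, move R, go to q0
q0 | YYYY[Y]X_   read Y → write X, move R, go to q1
q1 | YYYYX[X]_   read X → write Y, move L, go to q2
q2 | YYYY[X]Y_   read X → write _, move L, go to q2
q2 | YYY[Y]_Y_   read Y → write Y, move R, go to q0
q0 | YYYY[_]Y_   read _ → write X, move R, go to q0
q0 | YYYYX[Y]_   read Y → write X, move R, go to q1
q1 | YYYYXX[_]   read _ → write X, move L, go to q1
q1 | YYYYX[X]X   read X → write Y, move L, go to q2
q2 | YYYY[X]YX   read X → write _, move L, go to q2
q2 | YYY[Y]_YX   read Y → write Y, move R, go to q0
q0 | YYYY[_]YX   read _ → write X, move R, go to q0
q0 | YYYYX[Y]X   read Y → write X, move R, go to q1
q1 | YYYYXX[X]   read X → write Y, move L, go to q2
q2 | YYYYX[X]Y   read X → write _, move L, go to q2
q2 | YYYY[X]_Y   read X → write _, move L, go to q2
q2 | YYY[Y]__Y   read Y → write Y, move R, go to q0
q0 | YYYY[_]_Y   read _ → write X, move R, go to q0
q0 | YYYYX[_]Y   read _ → write X, move R, go to q0
q0 | YYYYXX[Y]
After 22 steps: state q0, head at 6, tape YYYYXXY.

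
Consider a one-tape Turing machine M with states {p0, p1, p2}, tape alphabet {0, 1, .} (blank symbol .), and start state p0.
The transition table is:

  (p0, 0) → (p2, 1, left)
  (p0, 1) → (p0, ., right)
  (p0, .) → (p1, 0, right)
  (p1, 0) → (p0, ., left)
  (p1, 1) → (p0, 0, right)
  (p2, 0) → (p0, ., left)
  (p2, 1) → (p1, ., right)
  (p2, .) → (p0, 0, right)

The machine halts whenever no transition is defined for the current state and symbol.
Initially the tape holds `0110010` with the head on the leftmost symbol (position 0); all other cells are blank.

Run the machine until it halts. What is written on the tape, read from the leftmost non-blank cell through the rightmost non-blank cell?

state=p0 head=0 tape=.[0]110010..   (p0,0)→(p2,1,left)
state=p2 head=-1 tape=[.]1110010..   (p2,.)→(p0,0,right)
state=p0 head=0 tape=0[1]110010..   (p0,1)→(p0,.,right)
state=p0 head=1 tape=0.[1]10010..   (p0,1)→(p0,.,right)
state=p0 head=2 tape=0..[1]0010..   (p0,1)→(p0,.,right)
state=p0 head=3 tape=0...[0]010..   (p0,0)→(p2,1,left)
state=p2 head=2 tape=0..[.]1010..   (p2,.)→(p0,0,right)
state=p0 head=3 tape=0..0[1]010..   (p0,1)→(p0,.,right)
state=p0 head=4 tape=0..0.[0]10..   (p0,0)→(p2,1,left)
state=p2 head=3 tape=0..0[.]110..   (p2,.)→(p0,0,right)
state=p0 head=4 tape=0..00[1]10..   (p0,1)→(p0,.,right)
state=p0 head=5 tape=0..00.[1]0..   (p0,1)→(p0,.,right)
state=p0 head=6 tape=0..00..[0]..   (p0,0)→(p2,1,left)
state=p2 head=5 tape=0..00.[.]1..   (p2,.)→(p0,0,right)
state=p0 head=6 tape=0..00.0[1]..   (p0,1)→(p0,.,right)
state=p0 head=7 tape=0..00.0.[.].   (p0,.)→(p1,0,right)
state=p1 head=8 tape=0..00.0.0[.]
The non-blank tape span at halt is 0..00.0.0.

0..00.0.0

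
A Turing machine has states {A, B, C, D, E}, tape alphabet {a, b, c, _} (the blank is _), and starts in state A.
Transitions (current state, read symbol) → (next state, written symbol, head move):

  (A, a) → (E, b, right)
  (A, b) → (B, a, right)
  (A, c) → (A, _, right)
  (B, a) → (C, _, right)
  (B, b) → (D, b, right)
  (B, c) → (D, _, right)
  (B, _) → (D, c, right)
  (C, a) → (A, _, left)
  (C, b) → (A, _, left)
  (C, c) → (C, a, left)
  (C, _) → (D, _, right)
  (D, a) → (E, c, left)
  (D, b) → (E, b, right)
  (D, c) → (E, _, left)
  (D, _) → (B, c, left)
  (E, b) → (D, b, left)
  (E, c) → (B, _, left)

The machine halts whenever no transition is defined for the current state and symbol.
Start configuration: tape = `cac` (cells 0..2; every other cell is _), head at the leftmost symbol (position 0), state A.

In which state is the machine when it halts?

E

A | __[c]ac   read c → write _, move right, go to A
A | ___[a]c   read a → write b, move right, go to E
E | ___b[c]   read c → write _, move left, go to B
B | ___[b]_   read b → write b, move right, go to D
D | ___b[_]   read _ → write c, move left, go to B
B | ___[b]c   read b → write b, move right, go to D
D | ___b[c]   read c → write _, move left, go to E
E | ___[b]_   read b → write b, move left, go to D
D | __[_]b_   read _ → write c, move left, go to B
B | _[_]cb_   read _ → write c, move right, go to D
D | _c[c]b_   read c → write _, move left, go to E
E | _[c]_b_   read c → write _, move left, go to B
B | [_]__b_   read _ → write c, move right, go to D
D | c[_]_b_   read _ → write c, move left, go to B
B | [c]c_b_   read c → write _, move right, go to D
D | _[c]_b_   read c → write _, move left, go to E
E | [_]__b_
No transition is defined for (E, _); M halts in state E.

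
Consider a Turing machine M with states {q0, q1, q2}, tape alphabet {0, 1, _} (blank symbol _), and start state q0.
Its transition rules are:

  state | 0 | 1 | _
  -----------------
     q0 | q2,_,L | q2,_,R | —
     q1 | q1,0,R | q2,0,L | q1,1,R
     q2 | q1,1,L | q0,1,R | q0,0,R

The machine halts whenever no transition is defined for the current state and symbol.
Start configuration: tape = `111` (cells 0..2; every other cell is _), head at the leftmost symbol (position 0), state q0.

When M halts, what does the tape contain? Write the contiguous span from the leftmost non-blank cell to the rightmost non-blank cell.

1_0

state=q0 head=0 tape=[1]11__   (q0,1)→(q2,_,R)
state=q2 head=1 tape=_[1]1__   (q2,1)→(q0,1,R)
state=q0 head=2 tape=_1[1]__   (q0,1)→(q2,_,R)
state=q2 head=3 tape=_1_[_]_   (q2,_)→(q0,0,R)
state=q0 head=4 tape=_1_0[_]
The non-blank tape span at halt is 1_0.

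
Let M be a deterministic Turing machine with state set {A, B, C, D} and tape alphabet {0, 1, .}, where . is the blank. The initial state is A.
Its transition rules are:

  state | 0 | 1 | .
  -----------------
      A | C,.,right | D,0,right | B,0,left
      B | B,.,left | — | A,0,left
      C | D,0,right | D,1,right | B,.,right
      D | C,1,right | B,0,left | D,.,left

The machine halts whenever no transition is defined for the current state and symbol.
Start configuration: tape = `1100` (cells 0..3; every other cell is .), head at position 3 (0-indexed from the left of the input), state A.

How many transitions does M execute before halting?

A | 110[0]....   read 0 → write ., move right, go to C
C | 110.[.]...   read . → write ., move right, go to B
B | 110..[.]..   read . → write 0, move left, go to A
A | 110.[.]0..   read . → write 0, move left, go to B
B | 110[.]00..   read . → write 0, move left, go to A
A | 11[0]000..   read 0 → write ., move right, go to C
C | 11.[0]00..   read 0 → write 0, move right, go to D
D | 11.0[0]0..   read 0 → write 1, move right, go to C
C | 11.01[0]..   read 0 → write 0, move right, go to D
D | 11.010[.].   read . → write ., move left, go to D
D | 11.01[0]..   read 0 → write 1, move right, go to C
C | 11.011[.].   read . → write ., move right, go to B
B | 11.011.[.]   read . → write 0, move left, go to A
A | 11.011[.]0   read . → write 0, move left, go to B
B | 11.01[1]00
M halts after 14 transitions.

14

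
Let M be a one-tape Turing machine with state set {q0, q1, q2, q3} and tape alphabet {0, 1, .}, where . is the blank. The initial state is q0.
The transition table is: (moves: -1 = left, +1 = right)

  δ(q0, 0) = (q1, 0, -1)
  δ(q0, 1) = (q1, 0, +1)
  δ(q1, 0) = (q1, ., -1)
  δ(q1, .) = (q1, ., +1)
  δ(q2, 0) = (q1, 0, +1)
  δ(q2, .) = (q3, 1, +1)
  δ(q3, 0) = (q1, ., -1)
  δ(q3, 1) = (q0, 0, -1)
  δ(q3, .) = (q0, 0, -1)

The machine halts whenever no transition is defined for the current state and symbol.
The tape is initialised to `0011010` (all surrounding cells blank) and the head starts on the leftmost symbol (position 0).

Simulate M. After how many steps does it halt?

8

q0 | .[0]011010   read 0 → write 0, move -1, go to q1
q1 | [.]0011010   read . → write ., move +1, go to q1
q1 | .[0]011010   read 0 → write ., move -1, go to q1
q1 | [.].011010   read . → write ., move +1, go to q1
q1 | .[.]011010   read . → write ., move +1, go to q1
q1 | ..[0]11010   read 0 → write ., move -1, go to q1
q1 | .[.].11010   read . → write ., move +1, go to q1
q1 | ..[.]11010   read . → write ., move +1, go to q1
q1 | ...[1]1010
M halts after 8 transitions.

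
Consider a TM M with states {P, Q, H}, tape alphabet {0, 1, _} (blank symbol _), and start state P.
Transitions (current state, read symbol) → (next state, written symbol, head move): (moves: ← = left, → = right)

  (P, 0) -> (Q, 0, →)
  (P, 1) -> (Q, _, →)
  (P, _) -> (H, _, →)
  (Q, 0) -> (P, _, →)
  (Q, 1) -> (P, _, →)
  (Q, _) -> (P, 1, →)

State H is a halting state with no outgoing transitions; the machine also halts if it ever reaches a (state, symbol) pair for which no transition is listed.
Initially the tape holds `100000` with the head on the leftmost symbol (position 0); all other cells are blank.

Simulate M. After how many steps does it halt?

7

P | [1]00000__   read 1 → write _, move →, go to Q
Q | _[0]0000__   read 0 → write _, move →, go to P
P | __[0]000__   read 0 → write 0, move →, go to Q
Q | __0[0]00__   read 0 → write _, move →, go to P
P | __0_[0]0__   read 0 → write 0, move →, go to Q
Q | __0_0[0]__   read 0 → write _, move →, go to P
P | __0_0_[_]_   read _ → write _, move →, go to H
H | __0_0__[_]
M halts after 7 transitions.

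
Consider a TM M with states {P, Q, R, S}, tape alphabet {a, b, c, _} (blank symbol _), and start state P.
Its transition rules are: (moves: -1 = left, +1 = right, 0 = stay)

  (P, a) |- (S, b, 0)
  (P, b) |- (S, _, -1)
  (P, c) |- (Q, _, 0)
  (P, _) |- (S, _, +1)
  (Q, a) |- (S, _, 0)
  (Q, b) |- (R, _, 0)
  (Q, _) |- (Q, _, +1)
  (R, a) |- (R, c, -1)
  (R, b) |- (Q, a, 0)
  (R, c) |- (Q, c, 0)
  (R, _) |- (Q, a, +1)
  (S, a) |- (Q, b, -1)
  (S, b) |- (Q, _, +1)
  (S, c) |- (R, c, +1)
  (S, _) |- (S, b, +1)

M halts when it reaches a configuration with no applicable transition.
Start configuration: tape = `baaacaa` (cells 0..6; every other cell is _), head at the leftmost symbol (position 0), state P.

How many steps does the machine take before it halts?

state=P head=0 tape=_[b]aaacaa   (P,b)→(S,_,-1)
state=S head=-1 tape=[_]_aaacaa   (S,_)→(S,b,+1)
state=S head=0 tape=b[_]aaacaa   (S,_)→(S,b,+1)
state=S head=1 tape=bb[a]aacaa   (S,a)→(Q,b,-1)
state=Q head=0 tape=b[b]baacaa   (Q,b)→(R,_,0)
state=R head=0 tape=b[_]baacaa   (R,_)→(Q,a,+1)
state=Q head=1 tape=ba[b]aacaa   (Q,b)→(R,_,0)
state=R head=1 tape=ba[_]aacaa   (R,_)→(Q,a,+1)
state=Q head=2 tape=baa[a]acaa   (Q,a)→(S,_,0)
state=S head=2 tape=baa[_]acaa   (S,_)→(S,b,+1)
state=S head=3 tape=baab[a]caa   (S,a)→(Q,b,-1)
state=Q head=2 tape=baa[b]bcaa   (Q,b)→(R,_,0)
state=R head=2 tape=baa[_]bcaa   (R,_)→(Q,a,+1)
state=Q head=3 tape=baaa[b]caa   (Q,b)→(R,_,0)
state=R head=3 tape=baaa[_]caa   (R,_)→(Q,a,+1)
state=Q head=4 tape=baaaa[c]aa
M halts after 15 transitions.

15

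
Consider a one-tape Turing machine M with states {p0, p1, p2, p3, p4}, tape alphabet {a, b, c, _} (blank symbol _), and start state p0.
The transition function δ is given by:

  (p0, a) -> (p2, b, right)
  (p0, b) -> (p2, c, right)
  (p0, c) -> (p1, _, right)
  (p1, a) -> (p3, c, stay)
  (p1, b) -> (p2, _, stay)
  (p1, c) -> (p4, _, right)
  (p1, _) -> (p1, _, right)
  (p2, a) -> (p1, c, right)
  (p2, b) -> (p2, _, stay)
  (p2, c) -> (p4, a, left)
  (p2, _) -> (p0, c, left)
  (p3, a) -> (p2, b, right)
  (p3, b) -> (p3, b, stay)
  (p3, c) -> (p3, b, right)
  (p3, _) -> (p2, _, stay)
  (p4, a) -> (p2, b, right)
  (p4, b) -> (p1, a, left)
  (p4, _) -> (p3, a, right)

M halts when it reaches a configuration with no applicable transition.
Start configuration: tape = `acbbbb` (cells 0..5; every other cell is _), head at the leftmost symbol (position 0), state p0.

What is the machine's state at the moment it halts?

p0 | _[a]cbbbb   read a → write b, move right, go to p2
p2 | _b[c]bbbb   read c → write a, move left, go to p4
p4 | _[b]abbbb   read b → write a, move left, go to p1
p1 | [_]aabbbb   read _ → write _, move right, go to p1
p1 | _[a]abbbb   read a → write c, move stay, go to p3
p3 | _[c]abbbb   read c → write b, move right, go to p3
p3 | _b[a]bbbb   read a → write b, move right, go to p2
p2 | _bb[b]bbb   read b → write _, move stay, go to p2
p2 | _bb[_]bbb   read _ → write c, move left, go to p0
p0 | _b[b]cbbb   read b → write c, move right, go to p2
p2 | _bc[c]bbb   read c → write a, move left, go to p4
p4 | _b[c]abbb
No transition is defined for (p4, c); M halts in state p4.

p4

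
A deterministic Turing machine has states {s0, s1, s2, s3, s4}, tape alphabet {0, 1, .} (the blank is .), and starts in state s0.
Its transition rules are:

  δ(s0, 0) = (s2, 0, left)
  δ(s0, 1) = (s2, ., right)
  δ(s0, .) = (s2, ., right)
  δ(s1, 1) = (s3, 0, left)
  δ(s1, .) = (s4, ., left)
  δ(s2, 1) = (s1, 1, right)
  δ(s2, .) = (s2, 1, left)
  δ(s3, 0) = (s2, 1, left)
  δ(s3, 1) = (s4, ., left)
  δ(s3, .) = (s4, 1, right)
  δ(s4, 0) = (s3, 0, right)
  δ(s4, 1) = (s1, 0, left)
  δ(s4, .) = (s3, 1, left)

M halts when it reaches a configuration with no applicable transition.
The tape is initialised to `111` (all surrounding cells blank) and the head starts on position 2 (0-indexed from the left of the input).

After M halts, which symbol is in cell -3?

s0 | ....11[1].   read 1 → write ., move right, go to s2
s2 | ....11.[.]   read . → write 1, move left, go to s2
s2 | ....11[.]1   read . → write 1, move left, go to s2
s2 | ....1[1]11   read 1 → write 1, move right, go to s1
s1 | ....11[1]1   read 1 → write 0, move left, go to s3
s3 | ....1[1]01   read 1 → write ., move left, go to s4
s4 | ....[1].01   read 1 → write 0, move left, go to s1
s1 | ...[.]0.01   read . → write ., move left, go to s4
s4 | ..[.].0.01   read . → write 1, move left, go to s3
s3 | .[.]1.0.01   read . → write 1, move right, go to s4
s4 | .1[1].0.01   read 1 → write 0, move left, go to s1
s1 | .[1]0.0.01   read 1 → write 0, move left, go to s3
s3 | [.]00.0.01   read . → write 1, move right, go to s4
s4 | 1[0]0.0.01   read 0 → write 0, move right, go to s3
s3 | 10[0].0.01   read 0 → write 1, move left, go to s2
s2 | 1[0]1.0.01
Cell -3 holds 0 when M halts.

0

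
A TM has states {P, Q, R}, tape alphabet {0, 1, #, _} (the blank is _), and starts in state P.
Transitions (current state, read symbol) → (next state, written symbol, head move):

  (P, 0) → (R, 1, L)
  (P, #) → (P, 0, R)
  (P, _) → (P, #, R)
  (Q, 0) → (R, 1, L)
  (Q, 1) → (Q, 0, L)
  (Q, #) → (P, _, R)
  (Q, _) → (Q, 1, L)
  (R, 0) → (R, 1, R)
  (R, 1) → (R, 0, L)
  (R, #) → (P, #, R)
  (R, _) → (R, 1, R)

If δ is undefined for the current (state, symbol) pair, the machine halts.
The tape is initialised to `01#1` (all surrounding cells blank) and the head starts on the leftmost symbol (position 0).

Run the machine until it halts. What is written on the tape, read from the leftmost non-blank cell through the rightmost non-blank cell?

P | ___[0]1#1   read 0 → write 1, move L, go to R
R | __[_]11#1   read _ → write 1, move R, go to R
R | __1[1]1#1   read 1 → write 0, move L, go to R
R | __[1]01#1   read 1 → write 0, move L, go to R
R | _[_]001#1   read _ → write 1, move R, go to R
R | _1[0]01#1   read 0 → write 1, move R, go to R
R | _11[0]1#1   read 0 → write 1, move R, go to R
R | _111[1]#1   read 1 → write 0, move L, go to R
R | _11[1]0#1   read 1 → write 0, move L, go to R
R | _1[1]00#1   read 1 → write 0, move L, go to R
R | _[1]000#1   read 1 → write 0, move L, go to R
R | [_]0000#1   read _ → write 1, move R, go to R
R | 1[0]000#1   read 0 → write 1, move R, go to R
R | 11[0]00#1   read 0 → write 1, move R, go to R
R | 111[0]0#1   read 0 → write 1, move R, go to R
R | 1111[0]#1   read 0 → write 1, move R, go to R
R | 11111[#]1   read # → write #, move R, go to P
P | 11111#[1]
The non-blank tape span at halt is 11111#1.

11111#1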